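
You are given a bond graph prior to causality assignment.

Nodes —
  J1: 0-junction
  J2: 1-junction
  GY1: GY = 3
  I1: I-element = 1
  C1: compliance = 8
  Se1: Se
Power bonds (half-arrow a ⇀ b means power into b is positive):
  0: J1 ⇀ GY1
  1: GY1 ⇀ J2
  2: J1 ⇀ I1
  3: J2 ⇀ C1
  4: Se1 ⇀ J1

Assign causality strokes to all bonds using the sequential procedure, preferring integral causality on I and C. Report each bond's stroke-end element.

#4 stroke→J1  (Se1 fixes effort; stroke away)
#0 stroke→GY1  (common-e at J1 fixed by 4)
#2 stroke→I1  (J1: bond 4 brought effort, rest push out)
#1 stroke→GY1  (through GY1, causality inverts; strokes same side of GY1)
#3 stroke→J2  (J2 flow already set via bond 1)

bond 0 →GY1
bond 1 →GY1
bond 2 →I1
bond 3 →J2
bond 4 →J1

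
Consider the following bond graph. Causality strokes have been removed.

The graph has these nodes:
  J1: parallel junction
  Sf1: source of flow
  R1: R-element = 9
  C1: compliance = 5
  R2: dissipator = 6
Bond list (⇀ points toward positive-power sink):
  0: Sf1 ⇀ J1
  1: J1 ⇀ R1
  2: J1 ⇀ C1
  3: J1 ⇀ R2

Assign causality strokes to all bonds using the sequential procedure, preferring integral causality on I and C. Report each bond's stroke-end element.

b0 stroke at Sf1
b1 stroke at R1
b2 stroke at J1
b3 stroke at R2

β0 |Sf1  (source Sf1 imposes f)
β2 |J1  (C1: C, integral causality)
β1 |R1  (0-jn J1 has e-setter on 2)
β3 |R2  (J1: bond 2 brought effort, rest push out)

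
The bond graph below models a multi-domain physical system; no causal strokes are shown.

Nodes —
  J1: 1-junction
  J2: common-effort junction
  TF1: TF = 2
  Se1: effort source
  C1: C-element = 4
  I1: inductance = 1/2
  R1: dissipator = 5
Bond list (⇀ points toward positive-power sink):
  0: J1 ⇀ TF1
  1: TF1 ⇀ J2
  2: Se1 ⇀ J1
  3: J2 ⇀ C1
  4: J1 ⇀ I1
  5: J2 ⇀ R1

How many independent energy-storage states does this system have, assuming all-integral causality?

2  (C1, I1 all integral)

b2 stroke at J1  (Se1 (Se) sets effort on bond)
b3 stroke at J2  (prefer integral on C1)
b1 stroke at TF1  (J2: bond 3 brought effort, rest push out)
b5 stroke at R1  (common-e at J2 fixed by 3)
b0 stroke at J1  (through TF1, causality passes straight; one stroke at TF1)
b4 stroke at I1  (J1 needs exactly one f-in)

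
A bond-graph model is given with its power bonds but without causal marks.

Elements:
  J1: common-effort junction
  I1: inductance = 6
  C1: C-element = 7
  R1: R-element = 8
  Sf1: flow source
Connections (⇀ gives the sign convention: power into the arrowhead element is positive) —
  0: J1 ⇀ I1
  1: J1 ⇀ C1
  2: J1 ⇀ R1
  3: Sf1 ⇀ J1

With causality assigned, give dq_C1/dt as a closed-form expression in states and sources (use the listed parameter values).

#3 stroke at Sf1  (source Sf1 imposes f)
#0 stroke at I1  (prefer integral on I1)
#1 stroke at J1  (C1 outputs effort q/C1)
#2 stroke at R1  (0-jn J1 has e-setter on 1)

dq_C1/dt = F_Sf1 - p_I1/6 - q_C1/56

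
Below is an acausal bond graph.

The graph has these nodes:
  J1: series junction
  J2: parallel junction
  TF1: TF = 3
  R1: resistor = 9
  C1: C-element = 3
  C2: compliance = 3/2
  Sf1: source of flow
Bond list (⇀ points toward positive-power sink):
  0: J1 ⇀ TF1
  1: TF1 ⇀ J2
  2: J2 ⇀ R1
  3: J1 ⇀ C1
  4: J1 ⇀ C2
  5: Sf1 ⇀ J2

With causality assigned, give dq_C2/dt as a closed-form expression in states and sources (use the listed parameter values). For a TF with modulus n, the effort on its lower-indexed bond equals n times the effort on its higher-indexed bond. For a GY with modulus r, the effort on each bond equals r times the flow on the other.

dq_C2/dt = -F_Sf1/3 - q_C1/243 - 2*q_C2/243

bond 5 |Sf1  (Sf1 fixes flow; stroke at Sf1)
bond 3 |J1  (C1: C, integral causality)
bond 4 |J1  (prefer integral on C2)
bond 0 |TF1  (J1: last free bond brings flow in)
bond 1 |J2  (TF1: transformer flips bond 0)
bond 2 |R1  (J2 effort already set via bond 1)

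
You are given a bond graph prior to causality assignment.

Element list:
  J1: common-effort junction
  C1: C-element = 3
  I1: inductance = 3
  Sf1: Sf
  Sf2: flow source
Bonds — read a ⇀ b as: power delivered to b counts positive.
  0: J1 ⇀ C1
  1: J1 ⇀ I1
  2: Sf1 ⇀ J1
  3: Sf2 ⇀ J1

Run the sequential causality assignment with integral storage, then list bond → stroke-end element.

bond 0 |J1
bond 1 |I1
bond 2 |Sf1
bond 3 |Sf2

b2 |Sf1  (Sf1 fixes flow; stroke at Sf1)
b3 |Sf2  (Sf2 (Sf) sets flow on bond)
b0 |J1  (C1 integral (e out))
b1 |I1  (J1 effort already set via bond 0)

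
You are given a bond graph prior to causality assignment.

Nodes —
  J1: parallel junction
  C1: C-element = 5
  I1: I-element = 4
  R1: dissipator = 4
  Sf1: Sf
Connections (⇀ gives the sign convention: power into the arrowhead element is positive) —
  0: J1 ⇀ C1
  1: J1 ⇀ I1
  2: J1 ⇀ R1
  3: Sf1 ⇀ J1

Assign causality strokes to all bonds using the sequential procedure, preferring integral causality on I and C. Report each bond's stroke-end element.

#0 →J1
#1 →I1
#2 →R1
#3 →Sf1

#3 stroke→Sf1  (Sf1: flow source, stroke at near end)
#0 stroke→J1  (C1 outputs effort q/C1)
#1 stroke→I1  (common-e at J1 fixed by 0)
#2 stroke→R1  (0-jn J1 has e-setter on 0)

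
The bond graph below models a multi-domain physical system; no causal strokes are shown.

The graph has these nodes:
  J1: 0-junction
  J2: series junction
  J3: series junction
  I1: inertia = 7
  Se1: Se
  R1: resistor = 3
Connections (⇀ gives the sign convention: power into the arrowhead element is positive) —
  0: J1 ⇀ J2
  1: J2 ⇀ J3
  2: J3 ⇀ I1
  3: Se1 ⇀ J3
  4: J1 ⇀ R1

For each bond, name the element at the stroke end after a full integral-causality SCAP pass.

β0 stroke→J2
β1 stroke→J3
β2 stroke→I1
β3 stroke→J3
β4 stroke→J1

β3 |J3  (Se1 (Se) sets effort on bond)
β2 |I1  (I1: I, integral causality)
β1 |J3  (J3 flow already set via bond 2)
β0 |J2  (J2 flow already set via bond 1)
β4 |J1  (J1: last free bond brings effort in)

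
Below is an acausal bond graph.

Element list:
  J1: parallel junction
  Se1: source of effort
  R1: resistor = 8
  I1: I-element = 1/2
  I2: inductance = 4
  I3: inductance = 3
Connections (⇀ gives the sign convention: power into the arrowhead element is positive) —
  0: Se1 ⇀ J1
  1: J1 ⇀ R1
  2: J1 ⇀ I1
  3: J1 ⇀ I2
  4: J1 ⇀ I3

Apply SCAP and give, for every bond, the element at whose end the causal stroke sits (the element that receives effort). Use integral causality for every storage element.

β0 |J1  (source Se1 imposes e)
β1 |R1  (J1: bond 0 brought effort, rest push out)
β2 |I1  (common-e at J1 fixed by 0)
β3 |I2  (0-jn J1 has e-setter on 0)
β4 |I3  (0-jn J1 has e-setter on 0)

β0 stroke→J1
β1 stroke→R1
β2 stroke→I1
β3 stroke→I2
β4 stroke→I3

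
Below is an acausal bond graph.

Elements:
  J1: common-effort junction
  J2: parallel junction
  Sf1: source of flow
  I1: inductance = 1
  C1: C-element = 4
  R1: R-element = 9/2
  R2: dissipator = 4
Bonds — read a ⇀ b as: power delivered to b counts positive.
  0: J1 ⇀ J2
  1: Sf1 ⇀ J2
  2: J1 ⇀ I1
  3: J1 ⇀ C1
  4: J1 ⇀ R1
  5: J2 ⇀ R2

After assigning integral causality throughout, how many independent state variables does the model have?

2  (C1, I1 all integral)

bond 1 →Sf1  (Sf1 (Sf) sets flow on bond)
bond 2 →I1  (prefer integral on I1)
bond 3 →J1  (C1: C, integral causality)
bond 0 →J2  (0-jn J1 has e-setter on 3)
bond 4 →R1  (0-jn J1 has e-setter on 3)
bond 5 →R2  (J2: bond 0 brought effort, rest push out)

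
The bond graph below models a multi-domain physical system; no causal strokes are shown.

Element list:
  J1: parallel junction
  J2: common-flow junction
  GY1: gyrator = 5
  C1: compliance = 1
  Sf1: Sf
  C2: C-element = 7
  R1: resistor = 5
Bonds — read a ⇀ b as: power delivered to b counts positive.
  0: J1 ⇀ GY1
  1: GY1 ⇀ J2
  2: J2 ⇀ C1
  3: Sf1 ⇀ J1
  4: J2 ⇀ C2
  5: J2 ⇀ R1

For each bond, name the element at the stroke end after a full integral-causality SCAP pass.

b0 →J1
b1 →J2
b2 →J2
b3 →Sf1
b4 →J2
b5 →R1

b3 stroke at Sf1  (Sf1 (Sf) sets flow on bond)
b0 stroke at J1  (closing 0-jn rule on J1)
b1 stroke at J2  (GY1 both-in/both-out from 0)
b2 stroke at J2  (C1 integral (e out))
b4 stroke at J2  (C2: C, integral causality)
b5 stroke at R1  (J2: last free bond brings flow in)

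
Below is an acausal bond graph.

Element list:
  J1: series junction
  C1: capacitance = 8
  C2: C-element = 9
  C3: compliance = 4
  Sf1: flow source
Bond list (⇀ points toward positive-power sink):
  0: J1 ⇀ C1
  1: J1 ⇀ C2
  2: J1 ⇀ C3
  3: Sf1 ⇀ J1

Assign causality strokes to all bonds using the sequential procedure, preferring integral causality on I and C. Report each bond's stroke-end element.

b0 stroke at J1
b1 stroke at J1
b2 stroke at J1
b3 stroke at Sf1

#3 stroke→Sf1  (Sf1: flow source, stroke at near end)
#0 stroke→J1  (common-f at J1 fixed by 3)
#1 stroke→J1  (J1: bond 3 brought flow, rest push out)
#2 stroke→J1  (J1: bond 3 brought flow, rest push out)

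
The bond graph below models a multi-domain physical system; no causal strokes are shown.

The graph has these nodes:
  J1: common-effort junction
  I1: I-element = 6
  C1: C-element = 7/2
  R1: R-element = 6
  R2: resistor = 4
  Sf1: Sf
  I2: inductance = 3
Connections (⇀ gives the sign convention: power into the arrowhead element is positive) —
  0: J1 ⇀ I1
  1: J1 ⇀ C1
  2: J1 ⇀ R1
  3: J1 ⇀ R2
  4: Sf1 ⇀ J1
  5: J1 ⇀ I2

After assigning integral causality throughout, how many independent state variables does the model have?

#4 |Sf1  (source Sf1 imposes f)
#0 |I1  (I1 outputs flow p/I1)
#1 |J1  (prefer integral on C1)
#2 |R1  (J1: bond 1 brought effort, rest push out)
#3 |R2  (common-e at J1 fixed by 1)
#5 |I2  (J1: bond 1 brought effort, rest push out)

3  (C1, I1, I2 all integral)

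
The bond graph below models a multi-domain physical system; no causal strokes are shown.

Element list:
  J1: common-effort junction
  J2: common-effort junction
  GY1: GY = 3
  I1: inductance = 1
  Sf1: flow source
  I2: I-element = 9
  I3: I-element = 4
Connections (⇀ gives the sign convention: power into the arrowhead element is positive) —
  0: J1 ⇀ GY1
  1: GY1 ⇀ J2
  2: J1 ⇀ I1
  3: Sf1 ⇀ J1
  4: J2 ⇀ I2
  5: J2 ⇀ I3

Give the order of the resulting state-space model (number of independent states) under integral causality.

3  (I1, I2, I3 all integral)

#3 stroke→Sf1  (Sf1 (Sf) sets flow on bond)
#2 stroke→I1  (I1 outputs flow p/I1)
#0 stroke→J1  (closing 0-jn rule on J1)
#1 stroke→J2  (GY1 both-in/both-out from 0)
#4 stroke→I2  (common-e at J2 fixed by 1)
#5 stroke→I3  (J2 effort already set via bond 1)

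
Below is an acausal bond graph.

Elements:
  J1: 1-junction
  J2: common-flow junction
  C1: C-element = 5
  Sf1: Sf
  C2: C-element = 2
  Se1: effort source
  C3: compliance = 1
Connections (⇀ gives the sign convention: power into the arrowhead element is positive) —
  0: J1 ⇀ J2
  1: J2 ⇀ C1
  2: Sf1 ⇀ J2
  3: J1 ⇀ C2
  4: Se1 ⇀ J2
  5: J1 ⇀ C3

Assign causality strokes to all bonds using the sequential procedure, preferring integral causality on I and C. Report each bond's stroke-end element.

β2 stroke→Sf1  (Sf1: flow source, stroke at near end)
β4 stroke→J2  (source Se1 imposes e)
β0 stroke→J2  (J2: bond 2 brought flow, rest push out)
β1 stroke→J2  (common-f at J2 fixed by 2)
β3 stroke→J1  (common-f at J1 fixed by 0)
β5 stroke→J1  (J1: bond 0 brought flow, rest push out)

#0 |J2
#1 |J2
#2 |Sf1
#3 |J1
#4 |J2
#5 |J1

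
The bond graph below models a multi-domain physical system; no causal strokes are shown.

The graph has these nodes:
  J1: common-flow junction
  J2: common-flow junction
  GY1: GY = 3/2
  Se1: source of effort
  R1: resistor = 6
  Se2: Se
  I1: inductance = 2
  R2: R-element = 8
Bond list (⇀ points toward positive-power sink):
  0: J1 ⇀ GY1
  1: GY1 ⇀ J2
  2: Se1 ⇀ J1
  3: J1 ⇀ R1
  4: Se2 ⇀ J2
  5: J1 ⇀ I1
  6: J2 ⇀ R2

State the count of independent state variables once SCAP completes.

1  (I1 all integral)

β2 stroke at J1  (source Se1 imposes e)
β4 stroke at J2  (Se2: effort source, stroke at far end)
β5 stroke at I1  (I1 outputs flow p/I1)
β0 stroke at J1  (J1 flow already set via bond 5)
β3 stroke at J1  (J1 flow already set via bond 5)
β1 stroke at J2  (through GY1, causality inverts; strokes same side of GY1)
β6 stroke at R2  (J2: last free bond brings flow in)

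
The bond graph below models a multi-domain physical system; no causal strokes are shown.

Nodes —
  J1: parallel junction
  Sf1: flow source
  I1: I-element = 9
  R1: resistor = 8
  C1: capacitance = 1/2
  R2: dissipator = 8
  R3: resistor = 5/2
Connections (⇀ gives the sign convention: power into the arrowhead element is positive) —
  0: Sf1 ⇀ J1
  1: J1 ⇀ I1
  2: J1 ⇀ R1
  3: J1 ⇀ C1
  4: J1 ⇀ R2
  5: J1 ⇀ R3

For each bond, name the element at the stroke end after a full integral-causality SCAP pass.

b0 →Sf1  (Sf1 fixes flow; stroke at Sf1)
b1 →I1  (I1: I, integral causality)
b3 →J1  (C1 outputs effort q/C1)
b2 →R1  (J1: bond 3 brought effort, rest push out)
b4 →R2  (common-e at J1 fixed by 3)
b5 →R3  (0-jn J1 has e-setter on 3)

b0 stroke→Sf1
b1 stroke→I1
b2 stroke→R1
b3 stroke→J1
b4 stroke→R2
b5 stroke→R3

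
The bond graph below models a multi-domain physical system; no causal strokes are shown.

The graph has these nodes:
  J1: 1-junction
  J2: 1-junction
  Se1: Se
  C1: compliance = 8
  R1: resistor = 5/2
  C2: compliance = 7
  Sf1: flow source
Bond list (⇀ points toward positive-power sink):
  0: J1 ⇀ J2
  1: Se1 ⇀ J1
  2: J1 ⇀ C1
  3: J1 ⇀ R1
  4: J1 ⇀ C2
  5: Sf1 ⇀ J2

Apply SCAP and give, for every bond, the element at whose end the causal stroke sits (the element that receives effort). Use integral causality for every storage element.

#0 stroke→J2
#1 stroke→J1
#2 stroke→J1
#3 stroke→J1
#4 stroke→J1
#5 stroke→Sf1

#1 |J1  (source Se1 imposes e)
#5 |Sf1  (source Sf1 imposes f)
#0 |J2  (J2 flow already set via bond 5)
#2 |J1  (common-f at J1 fixed by 0)
#3 |J1  (common-f at J1 fixed by 0)
#4 |J1  (common-f at J1 fixed by 0)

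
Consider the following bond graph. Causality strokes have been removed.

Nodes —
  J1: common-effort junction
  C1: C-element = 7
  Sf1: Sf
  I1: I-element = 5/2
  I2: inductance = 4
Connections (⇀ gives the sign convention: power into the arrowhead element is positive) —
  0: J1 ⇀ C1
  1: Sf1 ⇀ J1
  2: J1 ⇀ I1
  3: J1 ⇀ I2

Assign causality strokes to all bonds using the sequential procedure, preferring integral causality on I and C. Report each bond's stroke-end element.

b1 →Sf1  (Sf1 fixes flow; stroke at Sf1)
b0 →J1  (prefer integral on C1)
b2 →I1  (0-jn J1 has e-setter on 0)
b3 →I2  (J1 effort already set via bond 0)

β0 stroke→J1
β1 stroke→Sf1
β2 stroke→I1
β3 stroke→I2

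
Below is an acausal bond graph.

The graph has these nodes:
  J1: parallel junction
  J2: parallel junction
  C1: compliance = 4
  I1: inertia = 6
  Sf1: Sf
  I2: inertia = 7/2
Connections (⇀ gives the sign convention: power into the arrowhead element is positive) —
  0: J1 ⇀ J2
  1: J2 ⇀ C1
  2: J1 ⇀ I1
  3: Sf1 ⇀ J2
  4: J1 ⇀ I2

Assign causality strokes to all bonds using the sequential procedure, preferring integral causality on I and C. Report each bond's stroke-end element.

β3 stroke at Sf1  (Sf1 fixes flow; stroke at Sf1)
β1 stroke at J2  (prefer integral on C1)
β0 stroke at J1  (J2 effort already set via bond 1)
β2 stroke at I1  (J1: bond 0 brought effort, rest push out)
β4 stroke at I2  (common-e at J1 fixed by 0)

β0 →J1
β1 →J2
β2 →I1
β3 →Sf1
β4 →I2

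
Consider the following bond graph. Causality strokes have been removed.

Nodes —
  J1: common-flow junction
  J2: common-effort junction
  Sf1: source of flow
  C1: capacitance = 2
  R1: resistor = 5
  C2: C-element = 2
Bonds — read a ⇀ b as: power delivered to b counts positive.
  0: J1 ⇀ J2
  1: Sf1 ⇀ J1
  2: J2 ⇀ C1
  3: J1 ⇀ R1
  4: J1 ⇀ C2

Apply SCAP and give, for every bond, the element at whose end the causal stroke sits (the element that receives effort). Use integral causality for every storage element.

bond 0 stroke→J1
bond 1 stroke→Sf1
bond 2 stroke→J2
bond 3 stroke→J1
bond 4 stroke→J1

#1 stroke→Sf1  (Sf1 fixes flow; stroke at Sf1)
#0 stroke→J1  (common-f at J1 fixed by 1)
#3 stroke→J1  (J1 flow already set via bond 1)
#4 stroke→J1  (common-f at J1 fixed by 1)
#2 stroke→J2  (J2: last free bond brings effort in)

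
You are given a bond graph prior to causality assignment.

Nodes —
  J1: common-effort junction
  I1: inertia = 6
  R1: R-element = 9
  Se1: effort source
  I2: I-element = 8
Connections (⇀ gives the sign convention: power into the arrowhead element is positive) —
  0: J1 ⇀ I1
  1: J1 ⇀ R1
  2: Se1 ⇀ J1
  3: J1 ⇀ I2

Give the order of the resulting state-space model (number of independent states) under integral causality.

2  (I1, I2 all integral)

β2 →J1  (Se1 (Se) sets effort on bond)
β0 →I1  (common-e at J1 fixed by 2)
β1 →R1  (common-e at J1 fixed by 2)
β3 →I2  (0-jn J1 has e-setter on 2)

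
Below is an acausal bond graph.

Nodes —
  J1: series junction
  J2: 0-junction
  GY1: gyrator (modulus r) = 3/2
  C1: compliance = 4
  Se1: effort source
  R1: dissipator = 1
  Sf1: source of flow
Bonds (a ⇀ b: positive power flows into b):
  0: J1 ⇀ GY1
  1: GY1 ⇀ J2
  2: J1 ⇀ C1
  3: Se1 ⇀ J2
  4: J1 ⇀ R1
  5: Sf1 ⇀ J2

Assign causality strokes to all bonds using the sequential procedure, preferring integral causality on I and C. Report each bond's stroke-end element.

β0 |GY1
β1 |GY1
β2 |J1
β3 |J2
β4 |J1
β5 |Sf1

#3 →J2  (Se1 (Se) sets effort on bond)
#5 →Sf1  (Sf1 (Sf) sets flow on bond)
#1 →GY1  (common-e at J2 fixed by 3)
#0 →GY1  (GY1: gyrator matches bond 1)
#2 →J1  (J1: bond 0 brought flow, rest push out)
#4 →J1  (J1: bond 0 brought flow, rest push out)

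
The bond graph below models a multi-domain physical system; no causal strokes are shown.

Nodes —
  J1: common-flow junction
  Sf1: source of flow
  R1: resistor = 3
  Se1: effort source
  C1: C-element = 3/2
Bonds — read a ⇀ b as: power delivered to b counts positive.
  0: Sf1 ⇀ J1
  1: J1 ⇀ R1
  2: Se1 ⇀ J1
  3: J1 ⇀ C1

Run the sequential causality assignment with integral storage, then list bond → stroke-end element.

#0 →Sf1
#1 →J1
#2 →J1
#3 →J1

bond 0 |Sf1  (Sf1 fixes flow; stroke at Sf1)
bond 2 |J1  (Se1: effort source, stroke at far end)
bond 1 |J1  (J1 flow already set via bond 0)
bond 3 |J1  (J1: bond 0 brought flow, rest push out)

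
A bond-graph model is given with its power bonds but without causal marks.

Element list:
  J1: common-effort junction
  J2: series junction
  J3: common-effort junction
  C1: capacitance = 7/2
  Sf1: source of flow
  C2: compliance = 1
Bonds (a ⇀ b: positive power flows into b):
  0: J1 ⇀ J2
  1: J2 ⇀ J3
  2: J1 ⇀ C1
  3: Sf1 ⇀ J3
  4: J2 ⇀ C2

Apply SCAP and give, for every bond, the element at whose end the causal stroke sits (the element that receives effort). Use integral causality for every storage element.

b3 |Sf1  (Sf1: flow source, stroke at near end)
b1 |J3  (only one effort-in slot at J3)
b0 |J2  (common-f at J2 fixed by 1)
b4 |J2  (common-f at J2 fixed by 1)
b2 |J1  (J1: last free bond brings effort in)

#0 →J2
#1 →J3
#2 →J1
#3 →Sf1
#4 →J2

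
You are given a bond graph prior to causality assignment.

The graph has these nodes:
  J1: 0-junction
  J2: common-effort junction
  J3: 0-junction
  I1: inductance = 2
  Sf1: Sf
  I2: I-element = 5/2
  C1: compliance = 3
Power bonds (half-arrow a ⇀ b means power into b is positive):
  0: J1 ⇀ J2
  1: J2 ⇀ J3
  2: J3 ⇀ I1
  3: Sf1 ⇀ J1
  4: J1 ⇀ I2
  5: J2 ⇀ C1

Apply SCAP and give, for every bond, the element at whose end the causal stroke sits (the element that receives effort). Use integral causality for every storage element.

b0 stroke at J1
b1 stroke at J3
b2 stroke at I1
b3 stroke at Sf1
b4 stroke at I2
b5 stroke at J2

#3 stroke at Sf1  (source Sf1 imposes f)
#2 stroke at I1  (I1 outputs flow p/I1)
#1 stroke at J3  (only one effort-in slot at J3)
#4 stroke at I2  (I2: I, integral causality)
#0 stroke at J1  (only one effort-in slot at J1)
#5 stroke at J2  (closing 0-jn rule on J2)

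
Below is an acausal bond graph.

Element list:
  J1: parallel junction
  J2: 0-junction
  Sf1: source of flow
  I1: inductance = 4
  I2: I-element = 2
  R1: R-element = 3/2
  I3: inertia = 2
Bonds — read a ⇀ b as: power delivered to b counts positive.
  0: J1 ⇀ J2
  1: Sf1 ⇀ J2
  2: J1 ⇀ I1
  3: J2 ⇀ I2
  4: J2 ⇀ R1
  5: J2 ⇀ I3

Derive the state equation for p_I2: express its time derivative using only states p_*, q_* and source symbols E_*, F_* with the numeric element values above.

#1 →Sf1  (Sf1 fixes flow; stroke at Sf1)
#2 →I1  (I1 integral (f out))
#0 →J1  (closing 0-jn rule on J1)
#3 →I2  (prefer integral on I2)
#5 →I3  (I3 outputs flow p/I3)
#4 →J2  (closing 0-jn rule on J2)

dp_I2/dt = 3*F_Sf1/2 - 3*p_I1/8 - 3*p_I2/4 - 3*p_I3/4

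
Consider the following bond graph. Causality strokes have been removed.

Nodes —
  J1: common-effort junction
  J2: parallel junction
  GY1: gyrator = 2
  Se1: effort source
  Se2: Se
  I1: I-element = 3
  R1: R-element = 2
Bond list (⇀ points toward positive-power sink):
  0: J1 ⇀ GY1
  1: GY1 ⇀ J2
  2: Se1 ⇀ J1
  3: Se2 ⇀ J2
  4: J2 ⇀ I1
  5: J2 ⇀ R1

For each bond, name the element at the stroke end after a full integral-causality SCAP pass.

bond 2 stroke at J1  (Se1 fixes effort; stroke away)
bond 3 stroke at J2  (Se2: effort source, stroke at far end)
bond 0 stroke at GY1  (J1: bond 2 brought effort, rest push out)
bond 1 stroke at GY1  (J2: bond 3 brought effort, rest push out)
bond 4 stroke at I1  (common-e at J2 fixed by 3)
bond 5 stroke at R1  (common-e at J2 fixed by 3)

β0 →GY1
β1 →GY1
β2 →J1
β3 →J2
β4 →I1
β5 →R1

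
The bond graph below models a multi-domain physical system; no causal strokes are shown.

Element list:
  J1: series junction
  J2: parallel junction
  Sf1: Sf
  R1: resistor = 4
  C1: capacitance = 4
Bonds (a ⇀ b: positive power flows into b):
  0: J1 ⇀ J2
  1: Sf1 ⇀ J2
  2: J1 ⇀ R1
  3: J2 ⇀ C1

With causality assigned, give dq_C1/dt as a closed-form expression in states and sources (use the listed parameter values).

#1 |Sf1  (Sf1: flow source, stroke at near end)
#3 |J2  (C1 integral (e out))
#0 |J1  (J2 effort already set via bond 3)
#2 |R1  (only one flow-in slot at J1)

dq_C1/dt = F_Sf1 - q_C1/16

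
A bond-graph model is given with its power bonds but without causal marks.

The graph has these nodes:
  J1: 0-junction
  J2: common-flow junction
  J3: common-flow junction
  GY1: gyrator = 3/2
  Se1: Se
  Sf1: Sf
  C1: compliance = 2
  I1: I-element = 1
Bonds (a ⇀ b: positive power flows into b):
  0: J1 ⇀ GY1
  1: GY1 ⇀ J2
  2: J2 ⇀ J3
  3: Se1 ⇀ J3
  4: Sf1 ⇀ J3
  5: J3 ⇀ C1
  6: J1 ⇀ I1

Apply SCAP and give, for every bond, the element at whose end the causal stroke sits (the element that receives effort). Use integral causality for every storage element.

#0 stroke→J1
#1 stroke→J2
#2 stroke→J3
#3 stroke→J3
#4 stroke→Sf1
#5 stroke→J3
#6 stroke→I1

bond 3 stroke→J3  (Se1: effort source, stroke at far end)
bond 4 stroke→Sf1  (source Sf1 imposes f)
bond 2 stroke→J3  (J3: bond 4 brought flow, rest push out)
bond 5 stroke→J3  (common-f at J3 fixed by 4)
bond 1 stroke→J2  (J2: bond 2 brought flow, rest push out)
bond 0 stroke→J1  (GY1 both-in/both-out from 1)
bond 6 stroke→I1  (J1: bond 0 brought effort, rest push out)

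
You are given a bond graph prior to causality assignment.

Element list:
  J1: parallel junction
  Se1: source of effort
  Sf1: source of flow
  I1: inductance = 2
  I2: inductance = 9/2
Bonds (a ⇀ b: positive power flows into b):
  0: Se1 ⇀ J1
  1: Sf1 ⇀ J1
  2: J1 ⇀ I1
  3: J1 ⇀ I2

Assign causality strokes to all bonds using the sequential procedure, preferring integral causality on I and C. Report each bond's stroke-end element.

b0 stroke→J1  (Se1 (Se) sets effort on bond)
b1 stroke→Sf1  (Sf1 fixes flow; stroke at Sf1)
b2 stroke→I1  (0-jn J1 has e-setter on 0)
b3 stroke→I2  (J1 effort already set via bond 0)

b0 stroke→J1
b1 stroke→Sf1
b2 stroke→I1
b3 stroke→I2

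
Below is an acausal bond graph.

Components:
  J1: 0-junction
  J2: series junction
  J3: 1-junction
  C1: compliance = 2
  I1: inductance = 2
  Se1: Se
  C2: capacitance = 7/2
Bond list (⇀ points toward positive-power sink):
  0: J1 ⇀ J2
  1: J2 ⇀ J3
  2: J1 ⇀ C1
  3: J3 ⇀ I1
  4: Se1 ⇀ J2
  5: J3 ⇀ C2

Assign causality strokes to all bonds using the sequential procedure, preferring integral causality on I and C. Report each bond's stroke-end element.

bond 0 stroke at J2
bond 1 stroke at J3
bond 2 stroke at J1
bond 3 stroke at I1
bond 4 stroke at J2
bond 5 stroke at J3

bond 4 stroke at J2  (source Se1 imposes e)
bond 2 stroke at J1  (C1 outputs effort q/C1)
bond 0 stroke at J2  (J1 effort already set via bond 2)
bond 1 stroke at J3  (closing 1-jn rule on J2)
bond 3 stroke at I1  (I1 integral (f out))
bond 5 stroke at J3  (1-jn J3 has f-setter on 3)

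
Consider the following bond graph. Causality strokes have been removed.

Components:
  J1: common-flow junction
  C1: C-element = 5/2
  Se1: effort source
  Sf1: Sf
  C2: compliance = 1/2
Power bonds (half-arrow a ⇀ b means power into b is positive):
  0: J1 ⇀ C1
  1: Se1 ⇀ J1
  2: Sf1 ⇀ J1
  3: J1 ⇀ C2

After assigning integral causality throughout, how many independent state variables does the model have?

2  (C1, C2 all integral)

b1 stroke→J1  (source Se1 imposes e)
b2 stroke→Sf1  (Sf1 fixes flow; stroke at Sf1)
b0 stroke→J1  (1-jn J1 has f-setter on 2)
b3 stroke→J1  (1-jn J1 has f-setter on 2)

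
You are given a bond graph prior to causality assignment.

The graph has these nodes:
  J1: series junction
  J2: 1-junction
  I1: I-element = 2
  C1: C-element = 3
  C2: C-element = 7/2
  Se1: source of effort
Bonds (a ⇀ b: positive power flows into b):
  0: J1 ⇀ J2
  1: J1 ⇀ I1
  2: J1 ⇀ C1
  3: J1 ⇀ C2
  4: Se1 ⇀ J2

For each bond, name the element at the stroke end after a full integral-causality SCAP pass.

b4 →J2  (Se1 (Se) sets effort on bond)
b0 →J1  (closing 1-jn rule on J2)
b1 →I1  (I1: I, integral causality)
b2 →J1  (1-jn J1 has f-setter on 1)
b3 →J1  (1-jn J1 has f-setter on 1)

β0 stroke at J1
β1 stroke at I1
β2 stroke at J1
β3 stroke at J1
β4 stroke at J2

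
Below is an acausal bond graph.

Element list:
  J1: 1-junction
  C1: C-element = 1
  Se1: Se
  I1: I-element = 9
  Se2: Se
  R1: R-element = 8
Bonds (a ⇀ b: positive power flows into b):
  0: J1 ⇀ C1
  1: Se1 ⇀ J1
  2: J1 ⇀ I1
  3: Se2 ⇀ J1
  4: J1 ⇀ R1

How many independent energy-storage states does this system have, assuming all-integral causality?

β1 stroke at J1  (Se1 (Se) sets effort on bond)
β3 stroke at J1  (Se2 (Se) sets effort on bond)
β0 stroke at J1  (C1 outputs effort q/C1)
β2 stroke at I1  (I1 integral (f out))
β4 stroke at J1  (common-f at J1 fixed by 2)

2  (C1, I1 all integral)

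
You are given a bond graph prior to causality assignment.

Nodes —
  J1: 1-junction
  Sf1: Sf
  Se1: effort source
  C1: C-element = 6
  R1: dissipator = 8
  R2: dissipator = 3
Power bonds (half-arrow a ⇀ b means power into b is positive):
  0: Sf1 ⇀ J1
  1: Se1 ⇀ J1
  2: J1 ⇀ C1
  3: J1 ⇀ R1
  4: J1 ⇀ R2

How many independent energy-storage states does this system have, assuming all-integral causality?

b0 |Sf1  (source Sf1 imposes f)
b1 |J1  (Se1 fixes effort; stroke away)
b2 |J1  (J1: bond 0 brought flow, rest push out)
b3 |J1  (common-f at J1 fixed by 0)
b4 |J1  (common-f at J1 fixed by 0)

1  (C1 all integral)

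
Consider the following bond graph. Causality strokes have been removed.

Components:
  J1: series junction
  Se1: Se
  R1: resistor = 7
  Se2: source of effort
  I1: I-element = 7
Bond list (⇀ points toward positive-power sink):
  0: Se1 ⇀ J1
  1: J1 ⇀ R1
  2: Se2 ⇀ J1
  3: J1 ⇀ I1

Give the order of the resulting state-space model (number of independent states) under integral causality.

bond 0 →J1  (Se1: effort source, stroke at far end)
bond 2 →J1  (Se2: effort source, stroke at far end)
bond 3 →I1  (I1 integral (f out))
bond 1 →J1  (J1: bond 3 brought flow, rest push out)

1  (I1 all integral)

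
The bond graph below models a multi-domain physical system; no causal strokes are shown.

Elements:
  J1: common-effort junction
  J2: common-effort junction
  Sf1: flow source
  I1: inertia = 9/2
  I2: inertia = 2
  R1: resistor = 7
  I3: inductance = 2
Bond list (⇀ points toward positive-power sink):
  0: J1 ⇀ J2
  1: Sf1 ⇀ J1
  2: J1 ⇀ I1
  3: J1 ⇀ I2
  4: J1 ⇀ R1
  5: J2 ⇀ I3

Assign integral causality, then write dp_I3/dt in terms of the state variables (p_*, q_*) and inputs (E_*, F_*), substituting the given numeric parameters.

b1 |Sf1  (source Sf1 imposes f)
b2 |I1  (I1 integral (f out))
b3 |I2  (I2 outputs flow p/I2)
b5 |I3  (I3 outputs flow p/I3)
b0 |J2  (only one effort-in slot at J2)
b4 |J1  (closing 0-jn rule on J1)

dp_I3/dt = 7*F_Sf1 - 14*p_I1/9 - 7*p_I2/2 - 7*p_I3/2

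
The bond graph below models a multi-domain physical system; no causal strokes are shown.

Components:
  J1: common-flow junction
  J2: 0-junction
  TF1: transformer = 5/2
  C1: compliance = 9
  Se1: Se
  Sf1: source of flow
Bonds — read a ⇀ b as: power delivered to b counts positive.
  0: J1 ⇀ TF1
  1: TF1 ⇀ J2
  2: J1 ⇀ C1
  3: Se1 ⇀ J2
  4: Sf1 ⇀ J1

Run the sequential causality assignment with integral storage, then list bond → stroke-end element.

β3 stroke at J2  (Se1 fixes effort; stroke away)
β4 stroke at Sf1  (source Sf1 imposes f)
β0 stroke at J1  (1-jn J1 has f-setter on 4)
β2 stroke at J1  (J1: bond 4 brought flow, rest push out)
β1 stroke at TF1  (common-e at J2 fixed by 3)

b0 →J1
b1 →TF1
b2 →J1
b3 →J2
b4 →Sf1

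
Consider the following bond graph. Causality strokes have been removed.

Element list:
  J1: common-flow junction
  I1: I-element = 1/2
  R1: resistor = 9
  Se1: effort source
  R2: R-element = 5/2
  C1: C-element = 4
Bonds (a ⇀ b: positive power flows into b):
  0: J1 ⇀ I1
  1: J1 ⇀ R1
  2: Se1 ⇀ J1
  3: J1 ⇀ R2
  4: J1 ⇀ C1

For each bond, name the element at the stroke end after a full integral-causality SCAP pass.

#0 stroke at I1
#1 stroke at J1
#2 stroke at J1
#3 stroke at J1
#4 stroke at J1

β2 stroke→J1  (Se1 fixes effort; stroke away)
β0 stroke→I1  (I1 integral (f out))
β1 stroke→J1  (common-f at J1 fixed by 0)
β3 stroke→J1  (common-f at J1 fixed by 0)
β4 stroke→J1  (J1: bond 0 brought flow, rest push out)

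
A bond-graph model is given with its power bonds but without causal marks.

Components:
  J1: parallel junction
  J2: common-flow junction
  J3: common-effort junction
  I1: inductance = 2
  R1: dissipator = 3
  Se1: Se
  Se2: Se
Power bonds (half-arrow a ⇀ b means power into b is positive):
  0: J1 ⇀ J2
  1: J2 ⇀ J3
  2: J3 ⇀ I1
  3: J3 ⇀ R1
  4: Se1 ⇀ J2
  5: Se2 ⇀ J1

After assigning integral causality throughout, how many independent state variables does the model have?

1  (I1 all integral)

#4 |J2  (Se1 fixes effort; stroke away)
#5 |J1  (Se2 (Se) sets effort on bond)
#0 |J2  (common-e at J1 fixed by 5)
#1 |J3  (J2: last free bond brings flow in)
#2 |I1  (common-e at J3 fixed by 1)
#3 |R1  (J3 effort already set via bond 1)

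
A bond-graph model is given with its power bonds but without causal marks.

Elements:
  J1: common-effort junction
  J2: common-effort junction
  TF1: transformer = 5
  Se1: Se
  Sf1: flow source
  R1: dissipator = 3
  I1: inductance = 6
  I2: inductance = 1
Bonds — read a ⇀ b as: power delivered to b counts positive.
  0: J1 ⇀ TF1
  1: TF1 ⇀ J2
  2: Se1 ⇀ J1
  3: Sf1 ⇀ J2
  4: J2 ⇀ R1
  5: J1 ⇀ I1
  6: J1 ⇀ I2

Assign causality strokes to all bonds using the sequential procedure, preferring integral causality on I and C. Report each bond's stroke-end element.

#0 stroke at TF1
#1 stroke at J2
#2 stroke at J1
#3 stroke at Sf1
#4 stroke at R1
#5 stroke at I1
#6 stroke at I2

bond 2 stroke at J1  (Se1 fixes effort; stroke away)
bond 3 stroke at Sf1  (Sf1 (Sf) sets flow on bond)
bond 0 stroke at TF1  (J1: bond 2 brought effort, rest push out)
bond 5 stroke at I1  (J1 effort already set via bond 2)
bond 6 stroke at I2  (common-e at J1 fixed by 2)
bond 1 stroke at J2  (through TF1, causality passes straight; one stroke at TF1)
bond 4 stroke at R1  (J2: bond 1 brought effort, rest push out)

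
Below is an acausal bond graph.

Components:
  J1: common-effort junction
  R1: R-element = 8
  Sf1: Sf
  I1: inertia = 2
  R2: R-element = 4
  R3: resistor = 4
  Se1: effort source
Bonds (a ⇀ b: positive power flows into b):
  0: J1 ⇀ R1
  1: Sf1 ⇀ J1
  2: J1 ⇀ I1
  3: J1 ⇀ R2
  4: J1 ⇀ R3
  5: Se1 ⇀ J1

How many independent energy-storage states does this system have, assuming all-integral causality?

1  (I1 all integral)

bond 1 |Sf1  (source Sf1 imposes f)
bond 5 |J1  (source Se1 imposes e)
bond 0 |R1  (J1: bond 5 brought effort, rest push out)
bond 2 |I1  (J1: bond 5 brought effort, rest push out)
bond 3 |R2  (0-jn J1 has e-setter on 5)
bond 4 |R3  (J1 effort already set via bond 5)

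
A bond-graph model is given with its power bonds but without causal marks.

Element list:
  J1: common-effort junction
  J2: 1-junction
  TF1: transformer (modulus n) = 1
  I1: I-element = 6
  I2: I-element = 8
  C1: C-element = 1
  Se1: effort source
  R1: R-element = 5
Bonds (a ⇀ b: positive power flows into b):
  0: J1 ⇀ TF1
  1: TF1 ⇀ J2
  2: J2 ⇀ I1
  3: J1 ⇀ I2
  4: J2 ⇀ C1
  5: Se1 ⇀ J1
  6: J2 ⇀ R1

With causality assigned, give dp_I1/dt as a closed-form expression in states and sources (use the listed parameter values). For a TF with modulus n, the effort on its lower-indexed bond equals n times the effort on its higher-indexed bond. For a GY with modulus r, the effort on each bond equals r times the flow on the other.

#5 stroke at J1  (Se1 fixes effort; stroke away)
#0 stroke at TF1  (common-e at J1 fixed by 5)
#3 stroke at I2  (J1: bond 5 brought effort, rest push out)
#1 stroke at J2  (TF1: transformer flips bond 0)
#2 stroke at I1  (prefer integral on I1)
#4 stroke at J2  (1-jn J2 has f-setter on 2)
#6 stroke at J2  (common-f at J2 fixed by 2)

dp_I1/dt = E_Se1 - 5*p_I1/6 - q_C1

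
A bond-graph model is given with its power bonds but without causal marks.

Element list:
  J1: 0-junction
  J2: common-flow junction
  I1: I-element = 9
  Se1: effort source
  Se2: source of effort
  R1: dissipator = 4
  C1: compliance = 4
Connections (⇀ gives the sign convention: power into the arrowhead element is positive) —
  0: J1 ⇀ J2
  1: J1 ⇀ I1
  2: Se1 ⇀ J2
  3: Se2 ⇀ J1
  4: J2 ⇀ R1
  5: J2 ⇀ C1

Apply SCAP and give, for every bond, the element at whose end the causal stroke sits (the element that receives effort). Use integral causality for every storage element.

b0 stroke→J2
b1 stroke→I1
b2 stroke→J2
b3 stroke→J1
b4 stroke→R1
b5 stroke→J2

b2 stroke→J2  (Se1: effort source, stroke at far end)
b3 stroke→J1  (Se2 (Se) sets effort on bond)
b0 stroke→J2  (J1: bond 3 brought effort, rest push out)
b1 stroke→I1  (0-jn J1 has e-setter on 3)
b5 stroke→J2  (C1: C, integral causality)
b4 stroke→R1  (J2 needs exactly one f-in)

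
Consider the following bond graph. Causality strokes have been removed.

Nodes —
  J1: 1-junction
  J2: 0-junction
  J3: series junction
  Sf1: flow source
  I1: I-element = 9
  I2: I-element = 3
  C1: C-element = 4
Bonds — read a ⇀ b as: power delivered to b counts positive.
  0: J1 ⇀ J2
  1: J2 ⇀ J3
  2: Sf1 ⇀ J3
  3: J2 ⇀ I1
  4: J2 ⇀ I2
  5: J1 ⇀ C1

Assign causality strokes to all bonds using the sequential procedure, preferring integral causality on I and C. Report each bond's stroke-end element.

b0 →J2
b1 →J3
b2 →Sf1
b3 →I1
b4 →I2
b5 →J1

bond 2 stroke→Sf1  (Sf1: flow source, stroke at near end)
bond 1 stroke→J3  (J3 flow already set via bond 2)
bond 3 stroke→I1  (prefer integral on I1)
bond 4 stroke→I2  (I2 outputs flow p/I2)
bond 0 stroke→J2  (J2: last free bond brings effort in)
bond 5 stroke→J1  (1-jn J1 has f-setter on 0)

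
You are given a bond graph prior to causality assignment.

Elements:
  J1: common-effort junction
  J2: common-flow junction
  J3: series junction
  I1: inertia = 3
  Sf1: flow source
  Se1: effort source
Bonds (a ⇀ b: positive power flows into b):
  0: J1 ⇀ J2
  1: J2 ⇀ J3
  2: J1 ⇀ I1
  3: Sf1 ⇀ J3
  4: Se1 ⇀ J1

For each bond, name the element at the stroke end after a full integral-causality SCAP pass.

#3 stroke at Sf1  (Sf1 (Sf) sets flow on bond)
#4 stroke at J1  (Se1: effort source, stroke at far end)
#0 stroke at J2  (J1: bond 4 brought effort, rest push out)
#2 stroke at I1  (0-jn J1 has e-setter on 4)
#1 stroke at J3  (J2 needs exactly one f-in)

β0 stroke→J2
β1 stroke→J3
β2 stroke→I1
β3 stroke→Sf1
β4 stroke→J1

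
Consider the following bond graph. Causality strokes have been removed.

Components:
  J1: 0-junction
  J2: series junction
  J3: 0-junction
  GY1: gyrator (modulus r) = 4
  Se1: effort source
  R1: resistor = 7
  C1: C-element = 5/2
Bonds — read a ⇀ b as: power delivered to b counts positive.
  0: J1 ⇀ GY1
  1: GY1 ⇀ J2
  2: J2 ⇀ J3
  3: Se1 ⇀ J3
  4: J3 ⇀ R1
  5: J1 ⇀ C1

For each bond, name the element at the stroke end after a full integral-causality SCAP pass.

b0 stroke at GY1
b1 stroke at GY1
b2 stroke at J2
b3 stroke at J3
b4 stroke at R1
b5 stroke at J1

#3 stroke at J3  (Se1 (Se) sets effort on bond)
#2 stroke at J2  (J3: bond 3 brought effort, rest push out)
#4 stroke at R1  (J3: bond 3 brought effort, rest push out)
#1 stroke at GY1  (J2: last free bond brings flow in)
#0 stroke at GY1  (GY1 both-in/both-out from 1)
#5 stroke at J1  (J1: last free bond brings effort in)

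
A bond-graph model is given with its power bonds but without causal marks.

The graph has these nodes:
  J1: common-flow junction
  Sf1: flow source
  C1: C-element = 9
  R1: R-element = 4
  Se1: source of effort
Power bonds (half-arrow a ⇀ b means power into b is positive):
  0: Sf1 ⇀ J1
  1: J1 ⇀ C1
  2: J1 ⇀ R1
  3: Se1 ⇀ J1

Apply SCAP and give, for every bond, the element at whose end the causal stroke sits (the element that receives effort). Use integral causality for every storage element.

#0 →Sf1
#1 →J1
#2 →J1
#3 →J1

b0 |Sf1  (source Sf1 imposes f)
b3 |J1  (Se1 (Se) sets effort on bond)
b1 |J1  (common-f at J1 fixed by 0)
b2 |J1  (1-jn J1 has f-setter on 0)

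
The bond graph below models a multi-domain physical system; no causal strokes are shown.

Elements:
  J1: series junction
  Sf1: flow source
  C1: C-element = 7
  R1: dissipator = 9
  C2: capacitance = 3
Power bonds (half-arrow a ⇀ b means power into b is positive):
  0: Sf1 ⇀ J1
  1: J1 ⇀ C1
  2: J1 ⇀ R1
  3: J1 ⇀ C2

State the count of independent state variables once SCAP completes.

β0 stroke→Sf1  (source Sf1 imposes f)
β1 stroke→J1  (J1 flow already set via bond 0)
β2 stroke→J1  (J1 flow already set via bond 0)
β3 stroke→J1  (J1 flow already set via bond 0)

2  (C1, C2 all integral)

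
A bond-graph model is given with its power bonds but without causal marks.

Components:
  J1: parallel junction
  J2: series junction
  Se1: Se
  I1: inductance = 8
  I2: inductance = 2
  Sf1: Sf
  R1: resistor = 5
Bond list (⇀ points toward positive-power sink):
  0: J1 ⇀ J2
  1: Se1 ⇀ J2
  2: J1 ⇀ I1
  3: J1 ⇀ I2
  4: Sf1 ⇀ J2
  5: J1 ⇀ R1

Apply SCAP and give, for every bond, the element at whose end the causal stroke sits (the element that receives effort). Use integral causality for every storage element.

#1 →J2  (Se1 fixes effort; stroke away)
#4 →Sf1  (source Sf1 imposes f)
#0 →J2  (common-f at J2 fixed by 4)
#2 →I1  (I1 integral (f out))
#3 →I2  (I2: I, integral causality)
#5 →J1  (J1: last free bond brings effort in)

bond 0 →J2
bond 1 →J2
bond 2 →I1
bond 3 →I2
bond 4 →Sf1
bond 5 →J1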